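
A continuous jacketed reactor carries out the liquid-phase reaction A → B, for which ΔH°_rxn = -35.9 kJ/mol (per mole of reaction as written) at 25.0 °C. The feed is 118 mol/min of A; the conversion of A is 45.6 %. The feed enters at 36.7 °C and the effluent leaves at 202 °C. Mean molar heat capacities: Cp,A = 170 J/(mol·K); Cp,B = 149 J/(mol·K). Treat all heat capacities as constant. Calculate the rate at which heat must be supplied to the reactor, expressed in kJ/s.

Extent of reaction ξ = 0.456 × 118 = 53.808 mol/min
Reaction term: ξ·ΔH°_rxn = 53.808 × -35.9 = -1931.7 kJ/min
Sensible, feed 36.7→25 °C: -234.7 kJ/min
Outlet flows (mol/min): A 64.192, B 53.808
Sensible, products 25→202 °C: 3350.6 kJ/min
Q = ΔH = 1184.2 kJ/min = 19.737 kW
Heat supplied = 19.737 kJ/s

Q_in = 19.7 kJ/s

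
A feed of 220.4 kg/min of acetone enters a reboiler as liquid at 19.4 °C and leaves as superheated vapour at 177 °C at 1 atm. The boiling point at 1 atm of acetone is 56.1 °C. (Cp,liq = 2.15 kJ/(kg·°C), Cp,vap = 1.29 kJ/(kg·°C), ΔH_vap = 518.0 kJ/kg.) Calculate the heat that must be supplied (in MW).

Q = 2.77 MW

liquid 19.4→56.1 °C: 78.905 kJ/kg
vaporisation at 56.1 °C: 518 kJ/kg
vapour 56.1→177 °C: 155.96 kJ/kg
Δh = 78.905 + 518 + 155.96 = 752.87 kJ/kg
Q = ṁ·Δh = 220.4 kg/min × 752.87 kJ/kg = 165930 kJ/min
|Q| = 2765.5 kW = 2.7655 MW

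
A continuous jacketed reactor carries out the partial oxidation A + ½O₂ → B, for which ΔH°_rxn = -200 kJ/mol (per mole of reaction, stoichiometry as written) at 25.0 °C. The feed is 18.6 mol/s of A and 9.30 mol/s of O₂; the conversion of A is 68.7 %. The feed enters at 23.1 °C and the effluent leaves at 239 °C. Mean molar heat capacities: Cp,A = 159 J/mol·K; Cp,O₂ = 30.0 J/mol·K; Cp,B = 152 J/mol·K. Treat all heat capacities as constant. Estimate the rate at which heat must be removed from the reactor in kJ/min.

Extent of reaction ξ = 0.687 × 18.6 = 12.778 mol/s
Reaction term: ξ·ΔH°_rxn = 12.778 × -200 = -2555.6 kJ/s
Sensible, feed 23.1→25 °C: 6.1492 kJ/s
Outlet flows (mol/s): A 5.8218, O₂ 2.9109, B 12.778
Sensible, products 25→239 °C: 632.43 kJ/s
Q = ΔH = -1917.1 kJ/s = -1917.1 kW
Heat removed = 115020 kJ/min

Q_out = 115000 kJ/min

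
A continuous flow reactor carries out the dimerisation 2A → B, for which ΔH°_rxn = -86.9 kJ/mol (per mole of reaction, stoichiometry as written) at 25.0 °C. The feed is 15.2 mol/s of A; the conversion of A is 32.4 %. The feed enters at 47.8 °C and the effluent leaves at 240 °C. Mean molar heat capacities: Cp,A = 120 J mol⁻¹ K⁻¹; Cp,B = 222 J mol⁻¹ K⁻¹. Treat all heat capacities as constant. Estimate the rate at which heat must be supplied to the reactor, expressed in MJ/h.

Extent of reaction ξ = 0.324 × 15.2 / 2 = 2.4624 mol/s
Reaction term: ξ·ΔH°_rxn = 2.4624 × -86.9 = -213.98 kJ/s
Sensible, feed 47.8→25 °C: -41.587 kJ/s
Outlet flows (mol/s): A 10.275, B 2.4624
Sensible, products 25→240 °C: 382.63 kJ/s
Q = ΔH = 127.06 kJ/s = 127.06 kW
Heat supplied = 457.42 MJ/h

Q_in = 457 MJ/h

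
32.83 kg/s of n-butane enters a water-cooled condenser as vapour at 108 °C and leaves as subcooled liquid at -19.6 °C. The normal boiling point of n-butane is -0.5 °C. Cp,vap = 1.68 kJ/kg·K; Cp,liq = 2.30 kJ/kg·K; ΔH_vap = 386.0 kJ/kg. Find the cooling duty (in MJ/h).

Q_c = 72400 MJ/h

vapour 108→-0.5 °C: -182.28 kJ/kg
condensation at -0.5 °C: -386 kJ/kg
liquid -0.5→-19.6 °C: -43.93 kJ/kg
Δh = -182.28 + -386 + -43.93 = -612.21 kJ/kg
Q = ṁ·Δh = 32.83 kg/s × -612.21 kJ/kg = -20099 kJ/s
|Q| = 20099 kW = 72356 MJ/h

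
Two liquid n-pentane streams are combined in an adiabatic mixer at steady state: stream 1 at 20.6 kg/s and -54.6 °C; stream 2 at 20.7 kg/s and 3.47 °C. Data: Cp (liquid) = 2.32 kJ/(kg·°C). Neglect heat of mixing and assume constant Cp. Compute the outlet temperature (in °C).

Energy balance with Q = 0: Σ ṁᵢCp,ᵢ(T_out − Tᵢ) = 0
T_out = Σ ṁᵢCp,ᵢTᵢ / Σ ṁᵢCp,ᵢ
      = -2442.8 / 95.816 = -25.495 °C

T_out = -25.5 °C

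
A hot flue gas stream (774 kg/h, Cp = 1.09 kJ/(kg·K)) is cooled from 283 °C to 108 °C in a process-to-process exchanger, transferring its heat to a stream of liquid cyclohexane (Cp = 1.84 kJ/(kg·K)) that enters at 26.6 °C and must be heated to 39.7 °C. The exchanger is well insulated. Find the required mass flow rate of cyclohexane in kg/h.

ṁ_c = 6130 kg/h

Heat released by hot stream: Q = 774 × 1.09 × (283 − 108) = 147640 kJ/h
Energy balance on cold side (adiabatic exchanger): Q = ṁ_c·Cp_c·(T_c,out − T_c,in)
ṁ_c = 147640 / [1.84 × (39.7 − 26.6)] = 6125.1 kg/h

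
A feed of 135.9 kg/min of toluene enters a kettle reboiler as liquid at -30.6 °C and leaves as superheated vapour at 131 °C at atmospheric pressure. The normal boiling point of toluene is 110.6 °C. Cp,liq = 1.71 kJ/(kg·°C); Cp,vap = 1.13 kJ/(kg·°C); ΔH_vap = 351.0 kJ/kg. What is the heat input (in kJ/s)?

Q = 1390 kJ/s

liquid -30.6→110.6 °C: 241.45 kJ/kg
vaporisation at 110.6 °C: 351 kJ/kg
vapour 110.6→131 °C: 23.052 kJ/kg
Δh = 241.45 + 351 + 23.052 = 615.5 kJ/kg
Q = ṁ·Δh = 135.9 kg/min × 615.5 kJ/kg = 83647 kJ/min
|Q| = 1394.1 kW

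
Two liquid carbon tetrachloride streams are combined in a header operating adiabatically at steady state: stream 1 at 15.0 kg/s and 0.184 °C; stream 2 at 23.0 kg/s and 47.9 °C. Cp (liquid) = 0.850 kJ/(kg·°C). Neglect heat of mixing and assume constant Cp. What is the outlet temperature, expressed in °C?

No heat crosses the boundary, so H_out = H_in.
Σ ṁᵢCp,ᵢTᵢ = 15.0×0.850×0.184 + 23.0×0.850×47.9 = 938.79
Σ ṁᵢCp,ᵢ = 15.0×0.850 + 23.0×0.850 = 32.3
T_out = 938.79 / 32.3 = 29.065 °C

T_out = 29.1 °C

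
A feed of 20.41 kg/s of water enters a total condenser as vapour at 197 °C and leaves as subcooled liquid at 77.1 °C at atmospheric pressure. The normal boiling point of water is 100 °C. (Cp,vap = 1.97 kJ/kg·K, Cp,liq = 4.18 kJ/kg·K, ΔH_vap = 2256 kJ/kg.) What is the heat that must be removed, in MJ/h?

vapour 197→100 °C: -191.09 kJ/kg
condensation at 100 °C: -2256 kJ/kg
liquid 100→77.1 °C: -95.722 kJ/kg
Δh = -191.09 + -2256 + -95.722 = -2542.8 kJ/kg
Q = ṁ·Δh = 20.41 kg/s × -2542.8 kJ/kg = -51899 kJ/s
|Q| = 51899 kW = 186840 MJ/h

Q_c = 187000 MJ/h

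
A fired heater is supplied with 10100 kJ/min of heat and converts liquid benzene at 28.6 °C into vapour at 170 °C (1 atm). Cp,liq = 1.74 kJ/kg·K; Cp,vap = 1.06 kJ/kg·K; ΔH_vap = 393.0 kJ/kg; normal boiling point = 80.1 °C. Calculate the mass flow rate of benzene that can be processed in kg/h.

ṁ = 1050 kg/h

Δh = 1.74×(80.1−28.6) + 393.0 + 1.06×(170−80.1) = 577.9 kJ/kg
Q = 10100 kJ/min = 168.33 kJ/s = 606000 kJ/h
ṁ = Q/Δh = 606000 / 577.9 = 1048.6 kg/h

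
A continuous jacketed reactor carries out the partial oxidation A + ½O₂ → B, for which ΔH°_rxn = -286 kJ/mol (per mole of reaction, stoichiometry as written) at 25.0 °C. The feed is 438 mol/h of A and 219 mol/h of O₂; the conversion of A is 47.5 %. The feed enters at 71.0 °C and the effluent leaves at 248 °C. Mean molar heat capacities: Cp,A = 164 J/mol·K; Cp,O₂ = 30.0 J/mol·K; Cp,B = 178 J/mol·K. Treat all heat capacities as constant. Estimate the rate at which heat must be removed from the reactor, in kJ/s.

Q_out = 12.7 kJ/s

Extent of reaction ξ = 0.475 × 438 = 208.05 mol/h
Reaction term: ξ·ΔH°_rxn = 208.05 × -286 = -59502 kJ/h
Sensible, feed 71.0→25 °C: -3606.5 kJ/h
Outlet flows (mol/h): A 229.95, O₂ 114.98, B 208.05
Sensible, products 25→248 °C: 17437 kJ/h
Q = ΔH = -45672 kJ/h = -12.687 kW
Heat removed = 12.687 kJ/s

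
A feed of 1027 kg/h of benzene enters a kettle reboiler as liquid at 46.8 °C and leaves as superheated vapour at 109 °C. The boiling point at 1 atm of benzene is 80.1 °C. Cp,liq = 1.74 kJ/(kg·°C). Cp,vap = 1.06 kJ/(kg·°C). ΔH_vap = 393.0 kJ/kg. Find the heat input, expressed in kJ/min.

Q = 8240 kJ/min

liquid 46.8→80.1 °C: 57.942 kJ/kg
vaporisation at 80.1 °C: 393 kJ/kg
vapour 80.1→109 °C: 30.634 kJ/kg
Δh = 57.942 + 393 + 30.634 = 481.58 kJ/kg
Q = ṁ·Δh = 1027 kg/h × 481.58 kJ/kg = 494580 kJ/h
|Q| = 137.38 kW = 8243 kJ/min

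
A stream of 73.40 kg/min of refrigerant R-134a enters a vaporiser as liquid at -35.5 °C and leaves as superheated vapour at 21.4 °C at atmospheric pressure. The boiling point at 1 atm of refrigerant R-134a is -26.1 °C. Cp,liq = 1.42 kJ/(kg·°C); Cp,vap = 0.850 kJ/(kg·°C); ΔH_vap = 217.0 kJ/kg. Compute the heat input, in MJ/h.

Q = 1190 MJ/h

liquid -35.5→-26.1 °C: 13.348 kJ/kg
vaporisation at -26.1 °C: 217 kJ/kg
vapour -26.1→21.4 °C: 40.375 kJ/kg
Δh = 13.348 + 217 + 40.375 = 270.72 kJ/kg
Q = ṁ·Δh = 73.40 kg/min × 270.72 kJ/kg = 19871 kJ/min
|Q| = 331.18 kW = 1192.3 MJ/h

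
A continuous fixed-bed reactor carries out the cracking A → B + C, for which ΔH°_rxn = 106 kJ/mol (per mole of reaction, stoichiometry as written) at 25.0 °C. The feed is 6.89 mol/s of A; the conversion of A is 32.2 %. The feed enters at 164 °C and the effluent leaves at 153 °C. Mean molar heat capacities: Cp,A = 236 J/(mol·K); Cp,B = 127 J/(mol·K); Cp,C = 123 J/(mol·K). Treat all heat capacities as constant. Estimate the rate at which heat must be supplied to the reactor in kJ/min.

Q_in = 13300 kJ/min

Extent of reaction ξ = 0.322 × 6.89 = 2.2186 mol/s
Reaction term: ξ·ΔH°_rxn = 2.2186 × 106 = 235.17 kJ/s
Sensible, feed 164→25 °C: -226.02 kJ/s
Outlet flows (mol/s): A 4.6714, B 2.2186, C 2.2186
Sensible, products 25→153 °C: 212.11 kJ/s
Q = ΔH = 221.26 kJ/s = 221.26 kW
Heat supplied = 13276 kJ/min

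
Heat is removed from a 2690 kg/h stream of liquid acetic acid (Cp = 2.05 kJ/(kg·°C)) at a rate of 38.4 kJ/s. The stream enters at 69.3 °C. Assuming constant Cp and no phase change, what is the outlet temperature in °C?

T_out = 44.2 °C

Q = 38.4 kJ/s = 138240 kJ/h
ΔT = Q/(ṁ·Cp) = 138240/(2690×2.05) = 25.068 K
T_out = 69.3 − 25.068 = 44.232 °C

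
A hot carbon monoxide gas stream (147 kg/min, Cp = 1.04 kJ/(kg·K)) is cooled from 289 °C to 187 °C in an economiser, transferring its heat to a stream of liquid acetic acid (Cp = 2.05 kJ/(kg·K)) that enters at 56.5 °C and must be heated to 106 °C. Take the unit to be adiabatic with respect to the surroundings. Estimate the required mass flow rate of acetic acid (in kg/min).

Heat released by hot stream: Q = 147 × 1.04 × (289 − 187) = 15594 kJ/min
Energy balance on cold side (adiabatic exchanger): Q = ṁ_c·Cp_c·(T_c,out − T_c,in)
ṁ_c = 15594 / [2.05 × (106 − 56.5)] = 153.67 kg/min

ṁ_c = 154 kg/min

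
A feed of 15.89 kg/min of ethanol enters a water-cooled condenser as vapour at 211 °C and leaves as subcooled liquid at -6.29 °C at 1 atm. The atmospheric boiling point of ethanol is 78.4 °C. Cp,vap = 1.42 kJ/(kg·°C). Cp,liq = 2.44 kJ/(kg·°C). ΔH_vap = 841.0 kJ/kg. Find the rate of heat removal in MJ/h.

Q_c = 1180 MJ/h

vapour 211→78.4 °C: -188.29 kJ/kg
condensation at 78.4 °C: -841 kJ/kg
liquid 78.4→-6.29 °C: -206.64 kJ/kg
Δh = -188.29 + -841 + -206.64 = -1235.9 kJ/kg
Q = ṁ·Δh = 15.89 kg/min × -1235.9 kJ/kg = -19639 kJ/min
|Q| = 327.32 kW = 1178.3 MJ/h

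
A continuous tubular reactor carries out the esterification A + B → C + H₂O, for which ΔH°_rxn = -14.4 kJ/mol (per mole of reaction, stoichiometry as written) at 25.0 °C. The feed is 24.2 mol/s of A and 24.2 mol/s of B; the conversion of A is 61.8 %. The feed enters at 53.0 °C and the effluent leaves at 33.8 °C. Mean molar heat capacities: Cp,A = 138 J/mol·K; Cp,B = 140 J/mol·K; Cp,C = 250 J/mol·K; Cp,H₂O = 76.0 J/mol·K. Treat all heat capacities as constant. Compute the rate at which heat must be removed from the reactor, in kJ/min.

Q_out = 20300 kJ/min

Extent of reaction ξ = 0.618 × 24.2 = 14.956 mol/s
Reaction term: ξ·ΔH°_rxn = 14.956 × -14.4 = -215.36 kJ/s
Sensible, feed 53.0→25 °C: -188.37 kJ/s
Outlet flows (mol/s): A 9.2444, B 9.2444, C 14.956, H₂O 14.956
Sensible, products 25→33.8 °C: 65.52 kJ/s
Q = ΔH = -338.21 kJ/s = -338.21 kW
Heat removed = 20293 kJ/min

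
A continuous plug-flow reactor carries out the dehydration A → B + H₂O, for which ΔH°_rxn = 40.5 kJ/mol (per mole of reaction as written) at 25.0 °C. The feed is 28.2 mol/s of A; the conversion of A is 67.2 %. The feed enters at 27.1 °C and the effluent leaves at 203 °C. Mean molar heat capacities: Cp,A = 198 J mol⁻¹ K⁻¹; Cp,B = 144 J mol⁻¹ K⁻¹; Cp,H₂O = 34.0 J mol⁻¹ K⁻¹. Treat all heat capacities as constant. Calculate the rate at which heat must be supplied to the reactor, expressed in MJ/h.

Q_in = 6060 MJ/h

Extent of reaction ξ = 0.672 × 28.2 = 18.95 mol/s
Reaction term: ξ·ΔH°_rxn = 18.95 × 40.5 = 767.49 kJ/s
Sensible, feed 27.1→25 °C: -11.726 kJ/s
Outlet flows (mol/s): A 9.2496, B 18.95, H₂O 18.95
Sensible, products 25→203 °C: 926.42 kJ/s
Q = ΔH = 1682.2 kJ/s = 1682.2 kW
Heat supplied = 6055.9 MJ/h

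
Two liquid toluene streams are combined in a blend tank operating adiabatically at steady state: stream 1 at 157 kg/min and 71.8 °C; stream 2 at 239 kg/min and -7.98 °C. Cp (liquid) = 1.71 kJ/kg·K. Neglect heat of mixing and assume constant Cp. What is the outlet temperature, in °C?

T_out = 23.6 °C

No heat crosses the boundary, so H_out = H_in.
T_out = Σ ṁᵢCp,ᵢTᵢ / Σ ṁᵢCp,ᵢ
      = 16015 / 677.16 = 23.65 °C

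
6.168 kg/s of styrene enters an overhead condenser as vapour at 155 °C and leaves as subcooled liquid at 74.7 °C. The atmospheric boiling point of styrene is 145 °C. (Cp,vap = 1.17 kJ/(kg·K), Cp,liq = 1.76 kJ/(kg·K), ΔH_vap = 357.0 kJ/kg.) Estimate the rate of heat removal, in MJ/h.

Q_c = 10900 MJ/h

vapour 155→145 °C: -11.7 kJ/kg
condensation at 145 °C: -357 kJ/kg
liquid 145→74.7 °C: -123.73 kJ/kg
Δh = -11.7 + -357 + -123.73 = -492.43 kJ/kg
Q = ṁ·Δh = 6.168 kg/s × -492.43 kJ/kg = -3037.3 kJ/s
|Q| = 3037.3 kW = 10934 MJ/h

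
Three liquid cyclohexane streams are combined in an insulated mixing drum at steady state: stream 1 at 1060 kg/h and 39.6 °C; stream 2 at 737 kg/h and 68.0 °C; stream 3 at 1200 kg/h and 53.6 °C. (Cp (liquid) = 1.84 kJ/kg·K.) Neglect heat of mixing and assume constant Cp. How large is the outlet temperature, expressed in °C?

Energy balance with Q = 0: Σ ṁᵢCp,ᵢ(T_out − Tᵢ) = 0
T_out = Σ ṁᵢCp,ᵢTᵢ / Σ ṁᵢCp,ᵢ
      = 287800 / 5514.5 = 52.19 °C

T_out = 52.2 °C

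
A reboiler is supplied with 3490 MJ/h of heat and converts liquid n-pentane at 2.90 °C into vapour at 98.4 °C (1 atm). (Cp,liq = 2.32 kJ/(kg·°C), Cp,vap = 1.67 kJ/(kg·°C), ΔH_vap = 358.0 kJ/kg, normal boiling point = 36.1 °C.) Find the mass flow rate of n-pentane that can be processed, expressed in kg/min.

ṁ = 108 kg/min

Δh = 2.32×(36.1−2.90) + 358.0 + 1.67×(98.4−36.1) = 539.07 kJ/kg
Q = 3490 MJ/h = 969.44 kJ/s = 58167 kJ/min
ṁ = Q/Δh = 58167 / 539.07 = 107.9 kg/min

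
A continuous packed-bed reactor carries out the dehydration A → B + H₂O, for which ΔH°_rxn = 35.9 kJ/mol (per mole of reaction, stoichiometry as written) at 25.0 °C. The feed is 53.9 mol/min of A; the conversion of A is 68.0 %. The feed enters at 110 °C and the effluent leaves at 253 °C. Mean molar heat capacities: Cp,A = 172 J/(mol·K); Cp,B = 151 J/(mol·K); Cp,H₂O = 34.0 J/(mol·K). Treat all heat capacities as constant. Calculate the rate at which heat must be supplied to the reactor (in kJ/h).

Extent of reaction ξ = 0.680 × 53.9 = 36.652 mol/min
Reaction term: ξ·ΔH°_rxn = 36.652 × 35.9 = 1315.8 kJ/min
Sensible, feed 110→25 °C: -788.02 kJ/min
Outlet flows (mol/min): A 17.248, B 36.652, H₂O 36.652
Sensible, products 25→253 °C: 2222.4 kJ/min
Q = ΔH = 2750.2 kJ/min = 45.836 kW
Heat supplied = 165010 kJ/h

Q_in = 165000 kJ/h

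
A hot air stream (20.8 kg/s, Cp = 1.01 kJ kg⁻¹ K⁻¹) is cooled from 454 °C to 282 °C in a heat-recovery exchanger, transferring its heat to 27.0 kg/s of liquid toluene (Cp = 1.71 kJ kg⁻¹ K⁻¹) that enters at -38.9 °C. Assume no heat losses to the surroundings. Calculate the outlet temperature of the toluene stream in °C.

Heat released by hot stream: Q = 20.8 × 1.01 × (454 − 282) = 3613.4 kJ/s
Energy balance on cold side (adiabatic exchanger): Q = ṁ_c·Cp_c·(T_c,out − T_c,in)
T_c,out = -38.9 + 3613.4/(27.0 × 1.71) = 39.362 °C

T_c,out = 39.4 °C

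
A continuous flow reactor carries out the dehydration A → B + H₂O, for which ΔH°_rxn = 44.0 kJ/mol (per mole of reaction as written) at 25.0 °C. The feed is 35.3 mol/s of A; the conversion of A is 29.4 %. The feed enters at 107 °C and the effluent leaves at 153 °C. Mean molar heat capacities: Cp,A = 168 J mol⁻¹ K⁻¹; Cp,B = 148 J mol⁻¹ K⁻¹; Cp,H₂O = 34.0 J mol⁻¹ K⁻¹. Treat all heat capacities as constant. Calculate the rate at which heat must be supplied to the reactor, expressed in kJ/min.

Extent of reaction ξ = 0.294 × 35.3 = 10.378 mol/s
Reaction term: ξ·ΔH°_rxn = 10.378 × 44.0 = 456.64 kJ/s
Sensible, feed 107→25 °C: -486.29 kJ/s
Outlet flows (mol/s): A 24.922, B 10.378, H₂O 10.378
Sensible, products 25→153 °C: 777.69 kJ/s
Q = ΔH = 748.04 kJ/s = 748.04 kW
Heat supplied = 44882 kJ/min

Q_in = 44900 kJ/min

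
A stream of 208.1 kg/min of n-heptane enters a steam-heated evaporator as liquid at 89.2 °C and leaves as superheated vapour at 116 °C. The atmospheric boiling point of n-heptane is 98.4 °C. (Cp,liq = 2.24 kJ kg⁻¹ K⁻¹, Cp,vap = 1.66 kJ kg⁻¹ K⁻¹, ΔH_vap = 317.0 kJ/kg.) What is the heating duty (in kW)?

Q = 1270 kW

liquid 89.2→98.4 °C: 20.608 kJ/kg
vaporisation at 98.4 °C: 317 kJ/kg
vapour 98.4→116 °C: 29.216 kJ/kg
Δh = 20.608 + 317 + 29.216 = 366.82 kJ/kg
Q = ṁ·Δh = 208.1 kg/min × 366.82 kJ/kg = 76336 kJ/min
|Q| = 1272.3 kW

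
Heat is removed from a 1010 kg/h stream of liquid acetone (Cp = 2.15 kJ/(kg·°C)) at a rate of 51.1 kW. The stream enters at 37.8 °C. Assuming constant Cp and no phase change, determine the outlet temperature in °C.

T_out = -46.9 °C

Q = 51.1 kW = 183960 kJ/h
ΔT = Q/(ṁ·Cp) = 183960/(1010×2.15) = 84.716 K
T_out = 37.8 − 84.716 = -46.916 °C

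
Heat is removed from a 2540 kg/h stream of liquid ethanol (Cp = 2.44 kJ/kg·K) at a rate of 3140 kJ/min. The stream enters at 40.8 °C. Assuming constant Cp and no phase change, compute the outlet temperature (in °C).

T_out = 10.4 °C

Q = 3140 kJ/min = 188400 kJ/h
ΔT = Q/(ṁ·Cp) = 188400/(2540×2.44) = 30.399 K
T_out = 40.8 − 30.399 = 10.401 °C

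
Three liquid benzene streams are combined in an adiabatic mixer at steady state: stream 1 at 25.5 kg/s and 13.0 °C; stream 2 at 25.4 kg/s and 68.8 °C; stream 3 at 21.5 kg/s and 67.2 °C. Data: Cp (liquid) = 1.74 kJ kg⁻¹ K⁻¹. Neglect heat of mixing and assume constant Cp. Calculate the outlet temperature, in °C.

No heat crosses the boundary, so H_out = H_in.
Σ ṁᵢCp,ᵢTᵢ = 25.5×1.74×13.0 + 25.4×1.74×68.8 + 21.5×1.74×67.2 = 6131.4
Σ ṁᵢCp,ᵢ = 25.5×1.74 + 25.4×1.74 + 21.5×1.74 = 125.98
T_out = 6131.4 / 125.98 = 48.672 °C

T_out = 48.7 °C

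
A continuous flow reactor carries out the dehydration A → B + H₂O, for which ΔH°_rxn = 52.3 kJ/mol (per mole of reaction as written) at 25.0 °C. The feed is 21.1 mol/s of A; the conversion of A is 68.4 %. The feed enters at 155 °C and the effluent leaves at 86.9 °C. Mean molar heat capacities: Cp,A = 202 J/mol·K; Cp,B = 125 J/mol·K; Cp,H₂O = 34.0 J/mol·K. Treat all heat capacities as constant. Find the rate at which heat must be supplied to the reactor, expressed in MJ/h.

Extent of reaction ξ = 0.684 × 21.1 = 14.432 mol/s
Reaction term: ξ·ΔH°_rxn = 14.432 × 52.3 = 754.81 kJ/s
Sensible, feed 155→25 °C: -554.09 kJ/s
Outlet flows (mol/s): A 6.6676, B 14.432, H₂O 14.432
Sensible, products 25→86.9 °C: 225.42 kJ/s
Q = ΔH = 426.14 kJ/s = 426.14 kW
Heat supplied = 1534.1 MJ/h

Q_in = 1530 MJ/h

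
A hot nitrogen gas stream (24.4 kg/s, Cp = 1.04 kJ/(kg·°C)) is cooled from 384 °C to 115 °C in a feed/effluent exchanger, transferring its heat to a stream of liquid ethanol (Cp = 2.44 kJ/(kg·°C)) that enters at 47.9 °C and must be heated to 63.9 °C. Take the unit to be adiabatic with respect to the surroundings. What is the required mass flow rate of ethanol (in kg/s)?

Heat released by hot stream: Q = 24.4 × 1.04 × (384 − 115) = 6826.1 kJ/s
Energy balance on cold side (adiabatic exchanger): Q = ṁ_c·Cp_c·(T_c,out − T_c,in)
ṁ_c = 6826.1 / [2.44 × (63.9 − 47.9)] = 174.85 kg/s

ṁ_c = 175 kg/s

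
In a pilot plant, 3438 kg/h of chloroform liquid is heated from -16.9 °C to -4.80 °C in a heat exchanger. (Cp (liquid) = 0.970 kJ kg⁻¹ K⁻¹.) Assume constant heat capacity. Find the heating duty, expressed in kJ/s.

Q = ṁ·Cp·ΔT = 3438 × 0.970 × (-4.80 − -16.9) = 40352 kJ/h
Converting: 40352 / 3600 s = 11.209 kW

Q = 11.2 kJ/s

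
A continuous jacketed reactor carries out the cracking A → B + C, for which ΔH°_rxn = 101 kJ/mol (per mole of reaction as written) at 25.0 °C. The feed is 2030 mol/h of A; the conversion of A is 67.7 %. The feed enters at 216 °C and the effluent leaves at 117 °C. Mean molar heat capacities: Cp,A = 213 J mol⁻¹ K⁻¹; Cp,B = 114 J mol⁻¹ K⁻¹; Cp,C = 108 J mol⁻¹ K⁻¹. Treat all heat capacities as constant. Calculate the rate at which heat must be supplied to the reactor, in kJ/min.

Q_in = 1620 kJ/min

Extent of reaction ξ = 0.677 × 2030 = 1374.3 mol/h
Reaction term: ξ·ΔH°_rxn = 1374.3 × 101 = 138810 kJ/h
Sensible, feed 216→25 °C: -82586 kJ/h
Outlet flows (mol/h): A 655.69, B 1374.3, C 1374.3
Sensible, products 25→117 °C: 40918 kJ/h
Q = ΔH = 97137 kJ/h = 26.982 kW
Heat supplied = 1618.9 kJ/min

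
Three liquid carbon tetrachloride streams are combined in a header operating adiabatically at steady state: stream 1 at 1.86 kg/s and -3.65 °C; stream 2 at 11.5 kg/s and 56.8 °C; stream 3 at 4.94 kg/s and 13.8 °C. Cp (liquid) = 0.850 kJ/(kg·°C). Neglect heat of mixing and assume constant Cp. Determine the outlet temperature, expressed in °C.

Adiabatic, steady state ⇒ Σ ṁᵢCp,ᵢ(T_out − Tᵢ) = 0
T_out = Σ ṁᵢCp,ᵢTᵢ / Σ ṁᵢCp,ᵢ
      = 607.4 / 15.555 = 39.048 °C

T_out = 39.0 °C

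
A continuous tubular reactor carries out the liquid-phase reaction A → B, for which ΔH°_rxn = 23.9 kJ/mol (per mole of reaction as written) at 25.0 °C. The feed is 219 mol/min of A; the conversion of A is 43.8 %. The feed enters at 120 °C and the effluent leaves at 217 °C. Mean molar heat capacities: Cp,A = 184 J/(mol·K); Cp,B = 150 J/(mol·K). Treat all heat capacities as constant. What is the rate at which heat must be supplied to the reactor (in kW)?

Q_in = 92.9 kW

Extent of reaction ξ = 0.438 × 219 = 95.922 mol/min
Reaction term: ξ·ΔH°_rxn = 95.922 × 23.9 = 2292.5 kJ/min
Sensible, feed 120→25 °C: -3828.1 kJ/min
Outlet flows (mol/min): A 123.08, B 95.922
Sensible, products 25→217 °C: 7110.7 kJ/min
Q = ΔH = 5575.1 kJ/min = 92.918 kW
Heat supplied = 92.918 kW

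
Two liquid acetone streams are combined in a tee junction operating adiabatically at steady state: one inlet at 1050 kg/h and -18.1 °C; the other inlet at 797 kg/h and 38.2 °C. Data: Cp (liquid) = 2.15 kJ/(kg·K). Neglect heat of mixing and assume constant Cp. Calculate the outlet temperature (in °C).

T_out = 6.19 °C

Energy balance with Q = 0: Σ ṁᵢCp,ᵢ(T_out − Tᵢ) = 0
T_out = Σ ṁᵢCp,ᵢTᵢ / Σ ṁᵢCp,ᵢ
      = 24597 / 3971.1 = 6.194 °C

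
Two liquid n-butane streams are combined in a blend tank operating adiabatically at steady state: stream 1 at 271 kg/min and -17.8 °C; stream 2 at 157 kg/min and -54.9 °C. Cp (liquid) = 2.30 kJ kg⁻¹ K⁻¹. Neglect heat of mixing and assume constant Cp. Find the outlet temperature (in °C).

T_out = -31.4 °C

No heat crosses the boundary, so H_out = H_in.
T_out = Σ ṁᵢCp,ᵢTᵢ / Σ ṁᵢCp,ᵢ
      = -30919 / 984.4 = -31.409 °C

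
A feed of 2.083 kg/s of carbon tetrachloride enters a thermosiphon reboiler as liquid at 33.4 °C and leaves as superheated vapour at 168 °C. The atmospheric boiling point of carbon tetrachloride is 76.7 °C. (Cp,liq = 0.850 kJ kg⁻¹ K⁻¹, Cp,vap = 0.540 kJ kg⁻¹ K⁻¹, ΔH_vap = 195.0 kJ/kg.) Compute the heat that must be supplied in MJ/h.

Q = 2110 MJ/h

liquid 33.4→76.7 °C: 36.805 kJ/kg
vaporisation at 76.7 °C: 195 kJ/kg
vapour 76.7→168 °C: 49.302 kJ/kg
Δh = 36.805 + 195 + 49.302 = 281.11 kJ/kg
Q = ṁ·Δh = 2.083 kg/s × 281.11 kJ/kg = 585.55 kJ/s
|Q| = 585.55 kW = 2108 MJ/h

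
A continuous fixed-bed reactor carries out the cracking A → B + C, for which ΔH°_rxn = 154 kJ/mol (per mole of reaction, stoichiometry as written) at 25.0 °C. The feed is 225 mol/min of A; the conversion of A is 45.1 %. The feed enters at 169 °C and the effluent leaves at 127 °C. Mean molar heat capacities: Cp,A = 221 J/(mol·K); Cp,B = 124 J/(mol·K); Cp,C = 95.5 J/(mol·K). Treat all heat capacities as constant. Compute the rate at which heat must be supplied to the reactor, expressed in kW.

Extent of reaction ξ = 0.451 × 225 = 101.48 mol/min
Reaction term: ξ·ΔH°_rxn = 101.48 × 154 = 15627 kJ/min
Sensible, feed 169→25 °C: -7160.4 kJ/min
Outlet flows (mol/min): A 123.52, B 101.48, C 101.48
Sensible, products 25→127 °C: 5056.4 kJ/min
Q = ΔH = 13523 kJ/min = 225.39 kW
Heat supplied = 225.39 kW

Q_in = 225 kW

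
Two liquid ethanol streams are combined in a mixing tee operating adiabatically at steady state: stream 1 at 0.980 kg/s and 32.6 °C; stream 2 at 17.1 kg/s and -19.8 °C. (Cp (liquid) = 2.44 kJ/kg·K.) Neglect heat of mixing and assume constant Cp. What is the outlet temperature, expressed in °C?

Energy balance with Q = 0: Σ ṁᵢCp,ᵢ(T_out − Tᵢ) = 0
Σ ṁᵢCp,ᵢTᵢ = 0.980×2.44×32.6 + 17.1×2.44×-19.8 = -748.18
Σ ṁᵢCp,ᵢ = 0.980×2.44 + 17.1×2.44 = 44.115
T_out = -748.18 / 44.115 = -16.96 °C

T_out = -17.0 °C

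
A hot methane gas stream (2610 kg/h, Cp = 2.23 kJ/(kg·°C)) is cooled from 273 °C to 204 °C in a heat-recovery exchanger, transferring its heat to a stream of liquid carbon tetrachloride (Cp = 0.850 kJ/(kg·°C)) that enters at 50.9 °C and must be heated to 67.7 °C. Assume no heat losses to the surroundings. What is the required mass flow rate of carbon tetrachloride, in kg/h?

Heat released by hot stream: Q = 2610 × 2.23 × (273 − 204) = 401600 kJ/h
Energy balance on cold side (adiabatic exchanger): Q = ṁ_c·Cp_c·(T_c,out − T_c,in)
ṁ_c = 401600 / [0.850 × (67.7 − 50.9)] = 28123 kg/h

ṁ_c = 28100 kg/h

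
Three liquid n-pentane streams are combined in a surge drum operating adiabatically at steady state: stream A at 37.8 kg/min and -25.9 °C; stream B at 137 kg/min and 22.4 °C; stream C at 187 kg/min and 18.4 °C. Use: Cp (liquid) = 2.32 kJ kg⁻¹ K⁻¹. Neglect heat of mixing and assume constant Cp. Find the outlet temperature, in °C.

T_out = 15.3 °C

Adiabatic, steady state ⇒ Σ ṁᵢCp,ᵢ(T_out − Tᵢ) = 0
T_out = Σ ṁᵢCp,ᵢTᵢ / Σ ṁᵢCp,ᵢ
      = 12831 / 839.38 = 15.286 °C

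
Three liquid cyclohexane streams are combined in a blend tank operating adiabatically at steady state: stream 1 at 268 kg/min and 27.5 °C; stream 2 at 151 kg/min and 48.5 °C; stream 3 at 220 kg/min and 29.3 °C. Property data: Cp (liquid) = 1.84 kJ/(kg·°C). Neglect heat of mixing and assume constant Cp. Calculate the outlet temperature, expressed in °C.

Energy balance with Q = 0: Σ ṁᵢCp,ᵢ(T_out − Tᵢ) = 0
Σ ṁᵢCp,ᵢTᵢ = 268×1.84×27.5 + 151×1.84×48.5 + 220×1.84×29.3 = 38897
Σ ṁᵢCp,ᵢ = 268×1.84 + 151×1.84 + 220×1.84 = 1175.8
T_out = 38897 / 1175.8 = 33.082 °C

T_out = 33.1 °C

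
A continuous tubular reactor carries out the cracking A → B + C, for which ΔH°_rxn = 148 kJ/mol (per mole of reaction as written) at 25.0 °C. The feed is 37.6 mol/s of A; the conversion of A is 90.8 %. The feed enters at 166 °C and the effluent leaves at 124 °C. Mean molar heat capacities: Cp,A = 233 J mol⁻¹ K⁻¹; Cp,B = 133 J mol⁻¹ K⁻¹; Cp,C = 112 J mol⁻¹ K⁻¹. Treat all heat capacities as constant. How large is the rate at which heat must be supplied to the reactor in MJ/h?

Q_in = 17000 MJ/h

Extent of reaction ξ = 0.908 × 37.6 = 34.141 mol/s
Reaction term: ξ·ΔH°_rxn = 34.141 × 148 = 5052.8 kJ/s
Sensible, feed 166→25 °C: -1235.3 kJ/s
Outlet flows (mol/s): A 3.4592, B 34.141, C 34.141
Sensible, products 25→124 °C: 907.88 kJ/s
Q = ΔH = 4725.4 kJ/s = 4725.4 kW
Heat supplied = 17012 MJ/h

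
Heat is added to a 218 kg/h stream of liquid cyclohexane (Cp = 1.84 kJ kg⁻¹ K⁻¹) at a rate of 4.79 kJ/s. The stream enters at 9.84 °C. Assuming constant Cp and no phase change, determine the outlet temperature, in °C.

T_out = 52.8 °C

Q = 4.79 kJ/s = 17244 kJ/h
ΔT = Q/(ṁ·Cp) = 17244/(218×1.84) = 42.99 K
T_out = 9.84 + 42.99 = 52.83 °C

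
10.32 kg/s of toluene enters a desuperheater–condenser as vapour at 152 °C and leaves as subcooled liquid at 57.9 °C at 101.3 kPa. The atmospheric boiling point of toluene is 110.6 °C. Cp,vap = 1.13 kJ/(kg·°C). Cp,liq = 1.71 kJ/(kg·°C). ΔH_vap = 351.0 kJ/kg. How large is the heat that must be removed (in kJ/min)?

Q_c = 302000 kJ/min

vapour 152→110.6 °C: -46.782 kJ/kg
condensation at 110.6 °C: -351 kJ/kg
liquid 110.6→57.9 °C: -90.117 kJ/kg
Δh = -46.782 + -351 + -90.117 = -487.9 kJ/kg
Q = ṁ·Δh = 10.32 kg/s × -487.9 kJ/kg = -5035.1 kJ/s
|Q| = 5035.1 kW = 302110 kJ/min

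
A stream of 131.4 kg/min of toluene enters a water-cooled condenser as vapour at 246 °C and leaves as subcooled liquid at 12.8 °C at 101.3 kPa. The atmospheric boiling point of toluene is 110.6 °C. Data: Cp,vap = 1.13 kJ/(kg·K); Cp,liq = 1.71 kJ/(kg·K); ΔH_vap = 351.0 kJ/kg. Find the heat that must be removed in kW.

Q_c = 1470 kW

vapour 246→110.6 °C: -153 kJ/kg
condensation at 110.6 °C: -351 kJ/kg
liquid 110.6→12.8 °C: -167.24 kJ/kg
Δh = -153 + -351 + -167.24 = -671.24 kJ/kg
Q = ṁ·Δh = 131.4 kg/min × -671.24 kJ/kg = -88201 kJ/min
|Q| = 1470 kW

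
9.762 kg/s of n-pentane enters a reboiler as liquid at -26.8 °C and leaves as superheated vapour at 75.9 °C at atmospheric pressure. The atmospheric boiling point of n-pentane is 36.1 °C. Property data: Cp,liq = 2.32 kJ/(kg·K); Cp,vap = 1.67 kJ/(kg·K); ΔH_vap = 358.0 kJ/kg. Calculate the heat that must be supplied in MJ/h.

Q = 20000 MJ/h

liquid -26.8→36.1 °C: 145.93 kJ/kg
vaporisation at 36.1 °C: 358 kJ/kg
vapour 36.1→75.9 °C: 66.466 kJ/kg
Δh = 145.93 + 358 + 66.466 = 570.39 kJ/kg
Q = ṁ·Δh = 9.762 kg/s × 570.39 kJ/kg = 5568.2 kJ/s
|Q| = 5568.2 kW = 20045 MJ/h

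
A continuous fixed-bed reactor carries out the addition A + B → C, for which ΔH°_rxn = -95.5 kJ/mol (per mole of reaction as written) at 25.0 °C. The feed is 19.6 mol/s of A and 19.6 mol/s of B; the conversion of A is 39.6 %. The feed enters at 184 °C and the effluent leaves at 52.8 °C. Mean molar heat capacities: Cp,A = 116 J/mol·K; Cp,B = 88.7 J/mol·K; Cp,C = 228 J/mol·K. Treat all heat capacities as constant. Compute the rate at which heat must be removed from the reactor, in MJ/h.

Q_out = 4550 MJ/h

Extent of reaction ξ = 0.396 × 19.6 = 7.7616 mol/s
Reaction term: ξ·ΔH°_rxn = 7.7616 × -95.5 = -741.23 kJ/s
Sensible, feed 184→25 °C: -637.93 kJ/s
Outlet flows (mol/s): A 11.838, B 11.838, C 7.7616
Sensible, products 25→52.8 °C: 116.56 kJ/s
Q = ΔH = -1262.6 kJ/s = -1262.6 kW
Heat removed = 4545.3 MJ/h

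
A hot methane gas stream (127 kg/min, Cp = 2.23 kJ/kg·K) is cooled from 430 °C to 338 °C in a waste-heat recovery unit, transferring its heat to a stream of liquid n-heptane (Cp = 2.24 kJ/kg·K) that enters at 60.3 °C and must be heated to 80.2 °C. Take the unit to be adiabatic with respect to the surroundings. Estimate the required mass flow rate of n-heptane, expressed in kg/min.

ṁ_c = 585 kg/min

Heat released by hot stream: Q = 127 × 2.23 × (430 − 338) = 26055 kJ/min
Energy balance on cold side (adiabatic exchanger): Q = ṁ_c·Cp_c·(T_c,out − T_c,in)
ṁ_c = 26055 / [2.24 × (80.2 − 60.3)] = 584.51 kg/min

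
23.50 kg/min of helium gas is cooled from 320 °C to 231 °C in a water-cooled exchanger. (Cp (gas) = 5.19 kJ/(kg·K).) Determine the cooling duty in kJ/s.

Q = ṁ·Cp·ΔT = 23.50 × 5.19 × (231 − 320) = -10855 kJ/min
Converting: 10855 / 60 s = 180.91 kW

Q_c = 181 kJ/s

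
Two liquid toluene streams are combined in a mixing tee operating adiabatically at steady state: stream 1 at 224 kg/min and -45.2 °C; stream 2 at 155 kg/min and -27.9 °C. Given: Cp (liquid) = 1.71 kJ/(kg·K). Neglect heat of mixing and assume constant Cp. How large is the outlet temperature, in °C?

T_out = -38.1 °C

Adiabatic, steady state ⇒ Σ ṁᵢCp,ᵢ(T_out − Tᵢ) = 0
Σ ṁᵢCp,ᵢTᵢ = 224×1.71×-45.2 + 155×1.71×-27.9 = -24708
Σ ṁᵢCp,ᵢ = 224×1.71 + 155×1.71 = 648.09
T_out = -24708 / 648.09 = -38.125 °C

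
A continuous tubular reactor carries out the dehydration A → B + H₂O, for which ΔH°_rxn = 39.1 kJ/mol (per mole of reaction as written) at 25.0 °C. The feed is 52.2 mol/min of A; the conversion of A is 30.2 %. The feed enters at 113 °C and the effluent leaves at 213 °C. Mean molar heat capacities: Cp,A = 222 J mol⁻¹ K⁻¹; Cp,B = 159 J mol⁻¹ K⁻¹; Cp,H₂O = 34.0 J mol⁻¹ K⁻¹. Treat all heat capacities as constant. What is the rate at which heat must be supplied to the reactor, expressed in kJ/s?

Extent of reaction ξ = 0.302 × 52.2 = 15.764 mol/min
Reaction term: ξ·ΔH°_rxn = 15.764 × 39.1 = 616.39 kJ/min
Sensible, feed 113→25 °C: -1019.8 kJ/min
Outlet flows (mol/min): A 36.436, B 15.764, H₂O 15.764
Sensible, products 25→213 °C: 2092.7 kJ/min
Q = ΔH = 1689.3 kJ/min = 28.155 kW
Heat supplied = 28.155 kJ/s

Q_in = 28.2 kJ/s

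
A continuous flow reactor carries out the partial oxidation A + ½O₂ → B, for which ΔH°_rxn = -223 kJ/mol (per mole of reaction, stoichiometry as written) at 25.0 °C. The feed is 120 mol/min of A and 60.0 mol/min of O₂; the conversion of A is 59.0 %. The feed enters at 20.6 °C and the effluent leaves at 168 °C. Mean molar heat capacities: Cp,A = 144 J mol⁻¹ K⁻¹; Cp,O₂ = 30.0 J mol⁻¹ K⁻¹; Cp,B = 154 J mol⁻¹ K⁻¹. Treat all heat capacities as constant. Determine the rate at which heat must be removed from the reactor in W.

Extent of reaction ξ = 0.590 × 120 = 70.8 mol/min
Reaction term: ξ·ΔH°_rxn = 70.8 × -223 = -15788 kJ/min
Sensible, feed 20.6→25 °C: 83.952 kJ/min
Outlet flows (mol/min): A 49.2, O₂ 24.6, B 70.8
Sensible, products 25→168 °C: 2677.8 kJ/min
Q = ΔH = -13027 kJ/min = -217.11 kW
Heat removed = 217110 W

Q_out = 217000 W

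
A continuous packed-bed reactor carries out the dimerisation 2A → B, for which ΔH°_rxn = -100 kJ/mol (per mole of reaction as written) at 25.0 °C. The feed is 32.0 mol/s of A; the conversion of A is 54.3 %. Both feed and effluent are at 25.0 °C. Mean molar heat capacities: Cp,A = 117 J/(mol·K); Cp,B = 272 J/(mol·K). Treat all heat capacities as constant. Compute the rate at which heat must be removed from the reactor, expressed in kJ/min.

Extent of reaction ξ = 0.543 × 32.0 / 2 = 8.688 mol/s
Reaction term: ξ·ΔH°_rxn = 8.688 × -100 = -868.8 kJ/s
Q = ΔH = -868.8 kJ/s = -868.8 kW
Heat removed = 52128 kJ/min

Q_out = 52100 kJ/min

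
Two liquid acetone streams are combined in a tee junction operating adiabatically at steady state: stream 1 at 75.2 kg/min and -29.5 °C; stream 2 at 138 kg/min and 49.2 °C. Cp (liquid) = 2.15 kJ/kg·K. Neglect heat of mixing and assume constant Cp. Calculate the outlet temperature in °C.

No heat crosses the boundary, so H_out = H_in.
Σ ṁᵢCp,ᵢTᵢ = 75.2×2.15×-29.5 + 138×2.15×49.2 = 9828.1
Σ ṁᵢCp,ᵢ = 75.2×2.15 + 138×2.15 = 458.38
T_out = 9828.1 / 458.38 = 21.441 °C

T_out = 21.4 °C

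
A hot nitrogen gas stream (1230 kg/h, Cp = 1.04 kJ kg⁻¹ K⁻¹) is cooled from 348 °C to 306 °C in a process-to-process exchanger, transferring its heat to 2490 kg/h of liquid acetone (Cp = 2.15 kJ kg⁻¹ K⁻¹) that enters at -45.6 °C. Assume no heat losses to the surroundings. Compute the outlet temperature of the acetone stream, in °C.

Heat released by hot stream: Q = 1230 × 1.04 × (348 − 306) = 53726 kJ/h
Energy balance on cold side (adiabatic exchanger): Q = ṁ_c·Cp_c·(T_c,out − T_c,in)
T_c,out = -45.6 + 53726/(2490 × 2.15) = -35.564 °C

T_c,out = -35.6 °C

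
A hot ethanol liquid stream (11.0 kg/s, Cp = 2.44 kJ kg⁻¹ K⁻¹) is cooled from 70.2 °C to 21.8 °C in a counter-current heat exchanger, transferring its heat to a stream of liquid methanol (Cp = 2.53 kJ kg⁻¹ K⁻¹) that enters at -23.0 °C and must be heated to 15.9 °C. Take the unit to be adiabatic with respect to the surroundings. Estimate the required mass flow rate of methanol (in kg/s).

ṁ_c = 13.2 kg/s

Heat released by hot stream: Q = 11.0 × 2.44 × (70.2 − 21.8) = 1299.1 kJ/s
Energy balance on cold side (adiabatic exchanger): Q = ṁ_c·Cp_c·(T_c,out − T_c,in)
ṁ_c = 1299.1 / [2.53 × (15.9 − -23.0)] = 13.2 kg/s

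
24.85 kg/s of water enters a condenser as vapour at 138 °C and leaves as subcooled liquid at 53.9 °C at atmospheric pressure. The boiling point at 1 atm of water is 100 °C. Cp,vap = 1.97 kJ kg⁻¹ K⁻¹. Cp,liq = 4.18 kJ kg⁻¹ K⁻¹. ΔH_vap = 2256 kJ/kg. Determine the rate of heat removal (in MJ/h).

vapour 138→100 °C: -74.86 kJ/kg
condensation at 100 °C: -2256 kJ/kg
liquid 100→53.9 °C: -192.7 kJ/kg
Δh = -74.86 + -2256 + -192.7 = -2523.6 kJ/kg
Q = ṁ·Δh = 24.85 kg/s × -2523.6 kJ/kg = -62710 kJ/s
|Q| = 62710 kW = 225760 MJ/h

Q_c = 226000 MJ/h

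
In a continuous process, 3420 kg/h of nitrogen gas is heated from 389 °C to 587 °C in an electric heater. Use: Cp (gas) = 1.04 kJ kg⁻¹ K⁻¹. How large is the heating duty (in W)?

Q = ṁ·Cp·ΔT = 3420 × 1.04 × (587 − 389) = 704250 kJ/h
Converting: 704250 / 3600 s = 195.62 kW
Heating duty = 195620 W

Q = 196000 W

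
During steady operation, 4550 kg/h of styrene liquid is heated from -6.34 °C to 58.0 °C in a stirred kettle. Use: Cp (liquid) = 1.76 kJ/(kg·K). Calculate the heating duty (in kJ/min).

Q = 8590 kJ/min

Q = ṁ·Cp·ΔT = 4550 × 1.76 × (58.0 − -6.34) = 515230 kJ/h
Converting: 515230 / 3600 s = 143.12 kW
Heating duty = 8587.2 kJ/min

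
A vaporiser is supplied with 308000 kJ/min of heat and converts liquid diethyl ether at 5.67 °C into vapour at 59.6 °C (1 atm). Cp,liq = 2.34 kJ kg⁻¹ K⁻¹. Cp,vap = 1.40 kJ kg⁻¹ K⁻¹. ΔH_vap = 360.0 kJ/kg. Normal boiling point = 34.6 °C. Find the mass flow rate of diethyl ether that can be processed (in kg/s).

Δh = 2.34×(34.6−5.67) + 360.0 + 1.40×(59.6−34.6) = 462.7 kJ/kg
Q = 308000 kJ/min = 5133.3 kJ/s = 5133.3 kJ/s
ṁ = Q/Δh = 5133.3 / 462.7 = 11.094 kg/s

ṁ = 11.1 kg/s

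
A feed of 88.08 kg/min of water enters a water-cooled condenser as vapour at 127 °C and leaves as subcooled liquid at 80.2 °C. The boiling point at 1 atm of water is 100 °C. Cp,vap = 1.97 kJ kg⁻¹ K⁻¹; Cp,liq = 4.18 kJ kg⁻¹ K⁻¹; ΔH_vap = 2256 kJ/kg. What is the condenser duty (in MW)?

Q_c = 3.51 MW

vapour 127→100 °C: -53.19 kJ/kg
condensation at 100 °C: -2256 kJ/kg
liquid 100→80.2 °C: -82.764 kJ/kg
Δh = -53.19 + -2256 + -82.764 = -2392 kJ/kg
Q = ṁ·Δh = 88.08 kg/min × -2392 kJ/kg = -210680 kJ/min
|Q| = 3511.4 kW = 3.5114 MW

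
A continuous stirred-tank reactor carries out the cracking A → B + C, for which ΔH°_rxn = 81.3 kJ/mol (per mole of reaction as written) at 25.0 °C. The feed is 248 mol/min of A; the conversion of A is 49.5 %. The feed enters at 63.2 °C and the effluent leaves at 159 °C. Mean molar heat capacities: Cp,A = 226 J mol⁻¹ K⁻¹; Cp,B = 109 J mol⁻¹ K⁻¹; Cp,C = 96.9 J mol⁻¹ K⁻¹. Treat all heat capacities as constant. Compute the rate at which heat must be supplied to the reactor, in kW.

Q_in = 250 kW

Extent of reaction ξ = 0.495 × 248 = 122.76 mol/min
Reaction term: ξ·ΔH°_rxn = 122.76 × 81.3 = 9980.4 kJ/min
Sensible, feed 63.2→25 °C: -2141 kJ/min
Outlet flows (mol/min): A 125.24, B 122.76, C 122.76
Sensible, products 25→159 °C: 7179.8 kJ/min
Q = ΔH = 15019 kJ/min = 250.32 kW
Heat supplied = 250.32 kW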